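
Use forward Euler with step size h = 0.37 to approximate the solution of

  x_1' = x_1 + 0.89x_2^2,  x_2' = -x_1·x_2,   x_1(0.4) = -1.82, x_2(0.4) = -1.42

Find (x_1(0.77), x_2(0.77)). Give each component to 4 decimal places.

Euler on (x_1,x_2): x_1_{n+1} = x_1_n + h·x_1', x_2_{n+1} = x_2_n + h·x_2'.
0.400000: (-1.820000, -1.420000); f=(-0.025404, -2.584400) → (-1.829399, -2.376228)
(x_1(0.77), x_2(0.77)) ≈ (-1.8294, -2.3762)

-1.8294, -2.3762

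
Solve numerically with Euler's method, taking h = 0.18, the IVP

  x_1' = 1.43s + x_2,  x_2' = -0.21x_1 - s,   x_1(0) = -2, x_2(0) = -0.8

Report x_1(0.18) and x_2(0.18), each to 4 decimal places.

-2.1440, -0.7244

Euler on (x_1,x_2): x_1_{n+1} = x_1_n + h·x_1', x_2_{n+1} = x_2_n + h·x_2'.
0.000000: (-2.000000, -0.800000); f=(-0.800000, 0.420000) → (-2.144000, -0.724400)
(x_1(0.18), x_2(0.18)) ≈ (-2.1440, -0.7244)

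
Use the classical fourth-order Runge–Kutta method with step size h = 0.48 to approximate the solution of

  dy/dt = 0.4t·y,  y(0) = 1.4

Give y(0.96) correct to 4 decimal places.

1.6834

RK4: k1 = f(t_n, y_n); k2 = f(t_n + h/2, y_n + (h/2)·k1); k3 = f(t_n + h/2, y_n + (h/2)·k2); k4 = f(t_n + h, y_n + h·k3); y_{n+1} = y_n + (h/6)·(k1 + 2k2 + 2k3 + k4).
t=0.000000, y=1.400000:
  k1 = f(0.000000, 1.400000) = 0.000000
  k2 = f(0.240000, 1.400000) = 0.134400
  k3 = f(0.240000, 1.432256) = 0.137497
  k4 = f(0.480000, 1.465998) = 0.281472
  y ← 1.400000 + (0.48/6)·(k1 + 2k2 + 2k3 + k4) = 1.466021
t=0.480000, y=1.466021:
  k1 = f(0.480000, 1.466021) = 0.281476
  k2 = f(0.720000, 1.533575) = 0.441670
  k3 = f(0.720000, 1.572022) = 0.452742
  k4 = f(0.960000, 1.683337) = 0.646402
  y ← 1.466021 + (0.48/6)·(k1 + 2k2 + 2k3 + k4) = 1.683357
y(0.96) ≈ 1.6834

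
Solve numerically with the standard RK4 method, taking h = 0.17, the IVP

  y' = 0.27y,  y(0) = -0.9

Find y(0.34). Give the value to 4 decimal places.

RK4: k1 = f(t_n, y_n); k2 = f(t_n + h/2, y_n + (h/2)·k1); k3 = f(t_n + h/2, y_n + (h/2)·k2); k4 = f(t_n + h, y_n + h·k3); y_{n+1} = y_n + (h/6)·(k1 + 2k2 + 2k3 + k4).
t=0.000000, y=-0.900000:
  k1 = f(0.000000, -0.900000) = -0.243000
  k2 = f(0.085000, -0.920655) = -0.248577
  k3 = f(0.085000, -0.921129) = -0.248705
  k4 = f(0.170000, -0.942280) = -0.254416
  y ← -0.900000 + (0.17/6)·(k1 + 2k2 + 2k3 + k4) = -0.942273
t=0.170000, y=-0.942273:
  k1 = f(0.170000, -0.942273) = -0.254414
  k2 = f(0.255000, -0.963898) = -0.260252
  k3 = f(0.255000, -0.964394) = -0.260386
  k4 = f(0.340000, -0.986538) = -0.266365
  y ← -0.942273 + (0.17/6)·(k1 + 2k2 + 2k3 + k4) = -0.986531
y(0.34) ≈ -0.9865

-0.9865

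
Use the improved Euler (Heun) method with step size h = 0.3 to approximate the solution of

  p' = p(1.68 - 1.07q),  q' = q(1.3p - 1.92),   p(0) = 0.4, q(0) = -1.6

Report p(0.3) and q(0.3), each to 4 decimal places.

Heun on (p,q): k1 = f(s_n, state_n); k2 = f(s_n + h, state_n + h·k1); state_{n+1} = state_n + (h/2)·(k1 + k2).
0.000000: (0.400000, -1.600000)
  k1 = (1.356800, 2.240000)
  predictor → (0.807040, -0.928000)
  k2 = (2.157186, 0.808147)
  → (0.927098, -1.142778)
(p(0.3), q(0.3)) ≈ (0.9271, -1.1428)

0.9271, -1.1428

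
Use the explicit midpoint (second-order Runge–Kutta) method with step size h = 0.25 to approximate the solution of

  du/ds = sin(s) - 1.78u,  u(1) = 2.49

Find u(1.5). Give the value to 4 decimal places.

1.3744

Midpoint: k1 = f(s_n, u_n); k2 = f(s_n + h/2, u_n + (h/2)·k1); u_{n+1} = u_n + h·k2.
s=1.000000, u=2.490000:
  k1 = f(1.000000, 2.490000) = -3.590729
  k2 = f(1.125000, 2.041159) = -2.730995
  u ← 2.490000 + 0.25·(-2.730995) = 1.807251
s=1.250000, u=1.807251:
  k1 = f(1.250000, 1.807251) = -2.267923
  k2 = f(1.375000, 1.523761) = -1.731401
  u ← 1.807251 + 0.25·(-1.731401) = 1.374401
u(1.5) ≈ 1.3744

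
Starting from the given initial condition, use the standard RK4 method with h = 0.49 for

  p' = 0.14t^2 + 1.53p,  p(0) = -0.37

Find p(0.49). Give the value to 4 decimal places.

RK4: k1 = f(t_n, p_n); k2 = f(t_n + h/2, p_n + (h/2)·k1); k3 = f(t_n + h/2, p_n + (h/2)·k2); k4 = f(t_n + h, p_n + h·k3); p_{n+1} = p_n + (h/6)·(k1 + 2k2 + 2k3 + k4).
t=0.000000, p=-0.370000:
  k1 = f(0.000000, -0.370000) = -0.566100
  k2 = f(0.245000, -0.508695) = -0.769899
  k3 = f(0.245000, -0.558625) = -0.846293
  k4 = f(0.490000, -0.784684) = -1.166952
  p ← -0.370000 + (0.49/6)·(k1 + 2k2 + 2k3 + k4) = -0.775511
p(0.49) ≈ -0.7755

-0.7755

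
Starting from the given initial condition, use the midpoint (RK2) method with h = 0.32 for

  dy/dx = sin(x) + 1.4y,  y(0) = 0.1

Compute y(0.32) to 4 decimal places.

Midpoint: k1 = f(x_n, y_n); k2 = f(x_n + h/2, y_n + (h/2)·k1); y_{n+1} = y_n + h·k2.
x=0.000000, y=0.100000:
  k1 = f(0.000000, 0.100000) = 0.140000
  k2 = f(0.160000, 0.122400) = 0.330678
  y ← 0.100000 + 0.32·0.330678 = 0.205817
y(0.32) ≈ 0.2058

0.2058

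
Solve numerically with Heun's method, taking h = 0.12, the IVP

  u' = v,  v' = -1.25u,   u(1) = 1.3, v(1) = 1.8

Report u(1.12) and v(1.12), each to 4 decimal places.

1.5043, 1.5888

Heun on (u,v): k1 = f(s_n, state_n); k2 = f(s_n + h, state_n + h·k1); state_{n+1} = state_n + (h/2)·(k1 + k2).
1.000000: (1.300000, 1.800000)
  k1 = (1.800000, -1.625000)
  predictor → (1.516000, 1.605000)
  k2 = (1.605000, -1.895000)
  → (1.504300, 1.588800)
(u(1.12), v(1.12)) ≈ (1.5043, 1.5888)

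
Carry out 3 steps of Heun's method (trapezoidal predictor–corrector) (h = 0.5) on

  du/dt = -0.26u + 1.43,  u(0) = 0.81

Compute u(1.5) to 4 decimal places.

2.3208

Heun: k1 = f(t_n, u_n); k2 = f(t_n + h, u_n + h·k1); u_{n+1} = u_n + (h/2)·(k1 + k2).
t=0.000000, u=0.810000:
  k1 = f(0.000000, 0.810000) = 1.219400
  k2 = f(0.500000, 1.419700) = 1.060878
  u ← 0.810000 + (0.5/2)·(1.219400 + 1.060878) = 1.380070
t=0.500000, u=1.380070:
  k1 = f(0.500000, 1.380070) = 1.071182
  k2 = f(1.000000, 1.915660) = 0.931928
  u ← 1.380070 + (0.5/2)·(1.071182 + 0.931928) = 1.880847
t=1.000000, u=1.880847:
  k1 = f(1.000000, 1.880847) = 0.940980
  k2 = f(1.500000, 2.351337) = 0.818652
  u ← 1.880847 + (0.5/2)·(0.940980 + 0.818652) = 2.320755
u(1.5) ≈ 2.3208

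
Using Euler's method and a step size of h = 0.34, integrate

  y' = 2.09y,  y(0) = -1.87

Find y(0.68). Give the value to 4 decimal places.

Euler: y_{n+1} = y_n + h·f(t_n, y_n).
t=0.000000, y=-1.870000: f=-3.908300 → y ← -1.870000 + 0.34·(-3.908300) = -3.198822
t=0.340000, y=-3.198822: f=-6.685538 → y ← -3.198822 + 0.34·(-6.685538) = -5.471905
y(0.68) ≈ -5.4719

-5.4719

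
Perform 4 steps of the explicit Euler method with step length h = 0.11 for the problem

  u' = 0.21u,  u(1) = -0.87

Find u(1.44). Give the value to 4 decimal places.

-0.9532

Euler: u_{n+1} = u_n + h·f(x_n, u_n).
x=1.000000, u=-0.870000: f=-0.182700 → u ← -0.870000 + 0.11·(-0.182700) = -0.890097
x=1.110000, u=-0.890097: f=-0.186920 → u ← -0.890097 + 0.11·(-0.186920) = -0.910658
x=1.220000, u=-0.910658: f=-0.191238 → u ← -0.910658 + 0.11·(-0.191238) = -0.931694
x=1.330000, u=-0.931694: f=-0.195656 → u ← -0.931694 + 0.11·(-0.195656) = -0.953217
u(1.44) ≈ -0.9532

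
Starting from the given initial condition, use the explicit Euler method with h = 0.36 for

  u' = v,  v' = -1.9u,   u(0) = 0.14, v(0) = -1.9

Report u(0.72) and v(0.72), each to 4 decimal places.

Euler on (u,v): u_{n+1} = u_n + h·u', v_{n+1} = v_n + h·v'.
0.000000: (0.140000, -1.900000); f=(-1.900000, -0.266000) → (-0.544000, -1.995760)
0.360000: (-0.544000, -1.995760); f=(-1.995760, 1.033600) → (-1.262474, -1.623664)
(u(0.72), v(0.72)) ≈ (-1.2625, -1.6237)

-1.2625, -1.6237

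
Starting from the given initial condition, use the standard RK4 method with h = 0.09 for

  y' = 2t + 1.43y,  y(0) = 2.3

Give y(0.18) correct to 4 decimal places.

3.0106

RK4: k1 = f(t_n, y_n); k2 = f(t_n + h/2, y_n + (h/2)·k1); k3 = f(t_n + h/2, y_n + (h/2)·k2); k4 = f(t_n + h, y_n + h·k3); y_{n+1} = y_n + (h/6)·(k1 + 2k2 + 2k3 + k4).
t=0.000000, y=2.300000:
  k1 = f(0.000000, 2.300000) = 3.289000
  k2 = f(0.045000, 2.448005) = 3.590647
  k3 = f(0.045000, 2.461579) = 3.610058
  k4 = f(0.090000, 2.624905) = 3.933614
  y ← 2.300000 + (0.09/6)·(k1 + 2k2 + 2k3 + k4) = 2.624360
t=0.090000, y=2.624360:
  k1 = f(0.090000, 2.624360) = 3.932835
  k2 = f(0.135000, 2.801338) = 4.275913
  k3 = f(0.135000, 2.816776) = 4.297990
  k4 = f(0.180000, 3.011180) = 4.665987
  y ← 2.624360 + (0.09/6)·(k1 + 2k2 + 2k3 + k4) = 3.010560
y(0.18) ≈ 3.0106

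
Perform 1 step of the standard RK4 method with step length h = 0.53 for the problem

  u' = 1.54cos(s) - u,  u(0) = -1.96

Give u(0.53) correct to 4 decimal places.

-0.5545

RK4: k1 = f(s_n, u_n); k2 = f(s_n + h/2, u_n + (h/2)·k1); k3 = f(s_n + h/2, u_n + (h/2)·k2); k4 = f(s_n + h, u_n + h·k3); u_{n+1} = u_n + (h/6)·(k1 + 2k2 + 2k3 + k4).
s=0.000000, u=-1.960000:
  k1 = f(0.000000, -1.960000) = 3.500000
  k2 = f(0.265000, -1.032500) = 2.518742
  k3 = f(0.265000, -1.292533) = 2.778776
  k4 = f(0.530000, -0.487249) = 1.815972
  u ← -1.960000 + (0.53/6)·(k1 + 2k2 + 2k3 + k4) = -0.554528
u(0.53) ≈ -0.5545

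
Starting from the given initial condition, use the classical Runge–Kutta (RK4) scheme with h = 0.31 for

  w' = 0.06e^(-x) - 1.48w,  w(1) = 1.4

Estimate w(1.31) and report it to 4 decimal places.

RK4: k1 = f(x_n, w_n); k2 = f(x_n + h/2, w_n + (h/2)·k1); k3 = f(x_n + h/2, w_n + (h/2)·k2); k4 = f(x_n + h, w_n + h·k3); w_{n+1} = w_n + (h/6)·(k1 + 2k2 + 2k3 + k4).
x=1.000000, w=1.400000:
  k1 = f(1.000000, 1.400000) = -2.049927
  k2 = f(1.155000, 1.082261) = -1.582843
  k3 = f(1.155000, 1.154659) = -1.689992
  k4 = f(1.310000, 0.876102) = -1.280442
  w ← 1.400000 + (0.31/6)·(k1 + 2k2 + 2k3 + k4) = 0.889738
w(1.31) ≈ 0.8897

0.8897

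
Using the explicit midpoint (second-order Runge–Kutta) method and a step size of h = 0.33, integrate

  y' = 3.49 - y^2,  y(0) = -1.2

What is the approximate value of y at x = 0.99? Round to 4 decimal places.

1.4324

Midpoint: k1 = f(x_n, y_n); k2 = f(x_n + h/2, y_n + (h/2)·k1); y_{n+1} = y_n + h·k2.
x=0.000000, y=-1.200000:
  k1 = f(0.000000, -1.200000) = 2.050000
  k2 = f(0.165000, -0.861750) = 2.747387
  y ← -1.200000 + 0.33·2.747387 = -0.293362
x=0.330000, y=-0.293362:
  k1 = f(0.330000, -0.293362) = 3.403939
  k2 = f(0.495000, 0.268288) = 3.418022
  y ← -0.293362 + 0.33·3.418022 = 0.834585
x=0.660000, y=0.834585:
  k1 = f(0.660000, 0.834585) = 2.793468
  k2 = f(0.825000, 1.295507) = 1.811661
  y ← 0.834585 + 0.33·1.811661 = 1.432433
y(0.99) ≈ 1.4324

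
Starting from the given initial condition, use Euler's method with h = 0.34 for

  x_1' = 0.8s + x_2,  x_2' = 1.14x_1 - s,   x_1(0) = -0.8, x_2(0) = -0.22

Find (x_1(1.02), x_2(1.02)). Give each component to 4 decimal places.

Euler on (x_1,x_2): x_1_{n+1} = x_1_n + h·x_1', x_2_{n+1} = x_2_n + h·x_2'.
0.000000: (-0.800000, -0.220000); f=(-0.220000, -0.912000) → (-0.874800, -0.530080)
0.340000: (-0.874800, -0.530080); f=(-0.258080, -1.337272) → (-0.962547, -0.984752)
0.680000: (-0.962547, -0.984752); f=(-0.440752, -1.777304) → (-1.112403, -1.589036)
(x_1(1.02), x_2(1.02)) ≈ (-1.1124, -1.5890)

-1.1124, -1.5890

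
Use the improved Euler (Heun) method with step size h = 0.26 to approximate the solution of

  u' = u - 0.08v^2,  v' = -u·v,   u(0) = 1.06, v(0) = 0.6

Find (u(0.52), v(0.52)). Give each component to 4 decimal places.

1.7623, 0.3002

Heun on (u,v): k1 = f(s_n, state_n); k2 = f(s_n + h, state_n + h·k1); state_{n+1} = state_n + (h/2)·(k1 + k2).
0.000000: (1.060000, 0.600000)
  k1 = (1.031200, -0.636000)
  predictor → (1.328112, 0.434640)
  k2 = (1.312999, -0.577251)
  → (1.364746, 0.442277)
0.260000: (1.364746, 0.442277)
  k1 = (1.349097, -0.603596)
  predictor → (1.715511, 0.285342)
  k2 = (1.708998, -0.489508)
  → (1.762298, 0.300174)
(u(0.52), v(0.52)) ≈ (1.7623, 0.3002)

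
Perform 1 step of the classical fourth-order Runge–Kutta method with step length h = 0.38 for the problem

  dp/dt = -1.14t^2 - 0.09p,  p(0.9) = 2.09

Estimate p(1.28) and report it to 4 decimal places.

1.5076

RK4: k1 = f(t_n, p_n); k2 = f(t_n + h/2, p_n + (h/2)·k1); k3 = f(t_n + h/2, p_n + (h/2)·k2); k4 = f(t_n + h, p_n + h·k3); p_{n+1} = p_n + (h/6)·(k1 + 2k2 + 2k3 + k4).
t=0.900000, p=2.090000:
  k1 = f(0.900000, 2.090000) = -1.111500
  k2 = f(1.090000, 1.878815) = -1.523527
  k3 = f(1.090000, 1.800530) = -1.516482
  k4 = f(1.280000, 1.513737) = -2.004012
  p ← 2.090000 + (0.38/6)·(k1 + 2k2 + 2k3 + k4) = 1.507616
p(1.28) ≈ 1.5076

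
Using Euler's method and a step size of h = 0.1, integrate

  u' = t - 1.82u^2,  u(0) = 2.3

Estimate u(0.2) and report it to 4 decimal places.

Euler: u_{n+1} = u_n + h·f(t_n, u_n).
t=0.000000, u=2.300000: f=-9.627800 → u ← 2.300000 + 0.1·(-9.627800) = 1.337220
t=0.100000, u=1.337220: f=-3.154446 → u ← 1.337220 + 0.1·(-3.154446) = 1.021775
u(0.2) ≈ 1.0218

1.0218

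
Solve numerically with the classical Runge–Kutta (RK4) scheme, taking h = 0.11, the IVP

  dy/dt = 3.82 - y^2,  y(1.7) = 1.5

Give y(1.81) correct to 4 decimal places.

RK4: k1 = f(t_n, y_n); k2 = f(t_n + h/2, y_n + (h/2)·k1); k3 = f(t_n + h/2, y_n + (h/2)·k2); k4 = f(t_n + h, y_n + h·k3); y_{n+1} = y_n + (h/6)·(k1 + 2k2 + 2k3 + k4).
t=1.700000, y=1.500000:
  k1 = f(1.700000, 1.500000) = 1.570000
  k2 = f(1.755000, 1.586350) = 1.303494
  k3 = f(1.755000, 1.571692) = 1.349784
  k4 = f(1.810000, 1.648476) = 1.102526
  y ← 1.500000 + (0.11/6)·(k1 + 2k2 + 2k3 + k4) = 1.646283
y(1.81) ≈ 1.6463

1.6463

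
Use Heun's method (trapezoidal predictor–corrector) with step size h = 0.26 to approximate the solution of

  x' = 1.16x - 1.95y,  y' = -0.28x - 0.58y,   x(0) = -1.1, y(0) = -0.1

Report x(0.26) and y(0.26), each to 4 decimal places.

-1.4476, -0.0018

Heun on (x,y): k1 = f(t_n, state_n); k2 = f(t_n + h, state_n + h·k1); state_{n+1} = state_n + (h/2)·(k1 + k2).
0.000000: (-1.100000, -0.100000)
  k1 = (-1.081000, 0.366000)
  predictor → (-1.381060, -0.004840)
  k2 = (-1.592592, 0.389504)
  → (-1.447567, -0.001784)
(x(0.26), y(0.26)) ≈ (-1.4476, -0.0018)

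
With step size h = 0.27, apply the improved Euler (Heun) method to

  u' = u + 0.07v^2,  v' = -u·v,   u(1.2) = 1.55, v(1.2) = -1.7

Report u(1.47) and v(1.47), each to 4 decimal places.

Heun on (u,v): k1 = f(x_n, state_n); k2 = f(x_n + h, state_n + h·k1); state_{n+1} = state_n + (h/2)·(k1 + k2).
1.200000: (1.550000, -1.700000)
  k1 = (1.752300, 2.635000)
  predictor → (2.023121, -0.988550)
  k2 = (2.091527, 1.999956)
  → (2.068917, -1.074281)
(u(1.47), v(1.47)) ≈ (2.0689, -1.0743)

2.0689, -1.0743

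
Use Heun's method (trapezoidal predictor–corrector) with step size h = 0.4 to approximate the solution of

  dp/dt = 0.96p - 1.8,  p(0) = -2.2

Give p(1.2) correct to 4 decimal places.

-10.7478

Heun: k1 = f(t_n, p_n); k2 = f(t_n + h, p_n + h·k1); p_{n+1} = p_n + (h/2)·(k1 + k2).
t=0.000000, p=-2.200000:
  k1 = f(0.000000, -2.200000) = -3.912000
  k2 = f(0.400000, -3.764800) = -5.414208
  p ← -2.200000 + (0.4/2)·(-3.912000 + (-5.414208)) = -4.065242
t=0.400000, p=-4.065242:
  k1 = f(0.400000, -4.065242) = -5.702632
  k2 = f(0.800000, -6.346294) = -7.892443
  p ← -4.065242 + (0.4/2)·(-5.702632 + (-7.892443)) = -6.784257
t=0.800000, p=-6.784257:
  k1 = f(0.800000, -6.784257) = -8.312886
  k2 = f(1.200000, -10.109411) = -11.505035
  p ← -6.784257 + (0.4/2)·(-8.312886 + (-11.505035)) = -10.747841
p(1.2) ≈ -10.7478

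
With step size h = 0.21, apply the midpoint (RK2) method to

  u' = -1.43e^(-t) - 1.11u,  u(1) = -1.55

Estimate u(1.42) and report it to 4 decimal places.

-1.1163

Midpoint: k1 = f(t_n, u_n); k2 = f(t_n + h/2, u_n + (h/2)·k1); u_{n+1} = u_n + h·k2.
t=1.000000, u=-1.550000:
  k1 = f(1.000000, -1.550000) = 1.194432
  k2 = f(1.105000, -1.424585) = 1.107657
  u ← -1.550000 + 0.21·1.107657 = -1.317392
t=1.210000, u=-1.317392:
  k1 = f(1.210000, -1.317392) = 1.035883
  k2 = f(1.315000, -1.208624) = 0.957655
  u ← -1.317392 + 0.21·0.957655 = -1.116284
u(1.42) ≈ -1.1163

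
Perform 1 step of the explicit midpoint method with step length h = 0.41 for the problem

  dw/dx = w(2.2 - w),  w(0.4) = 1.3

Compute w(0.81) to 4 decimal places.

1.7168

Midpoint: k1 = f(x_n, w_n); k2 = f(x_n + h/2, w_n + (h/2)·k1); w_{n+1} = w_n + h·k2.
x=0.400000, w=1.300000:
  k1 = f(0.400000, 1.300000) = 1.170000
  k2 = f(0.605000, 1.539850) = 1.016532
  w ← 1.300000 + 0.41·1.016532 = 1.716778
w(0.81) ≈ 1.7168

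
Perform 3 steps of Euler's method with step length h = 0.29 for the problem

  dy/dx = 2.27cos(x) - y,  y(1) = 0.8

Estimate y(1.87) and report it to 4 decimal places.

0.5891

Euler: y_{n+1} = y_n + h·f(x_n, y_n).
x=1.000000, y=0.800000: f=0.426486 → y ← 0.800000 + 0.29·0.426486 = 0.923681
x=1.290000, y=0.923681: f=-0.294617 → y ← 0.923681 + 0.29·(-0.294617) = 0.838242
x=1.580000, y=0.838242: f=-0.859134 → y ← 0.838242 + 0.29·(-0.859134) = 0.589093
y(1.87) ≈ 0.5891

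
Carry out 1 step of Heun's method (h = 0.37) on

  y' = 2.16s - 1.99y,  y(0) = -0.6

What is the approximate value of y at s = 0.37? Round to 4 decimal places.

-0.1730

Heun: k1 = f(s_n, y_n); k2 = f(s_n + h, y_n + h·k1); y_{n+1} = y_n + (h/2)·(k1 + k2).
s=0.000000, y=-0.600000:
  k1 = f(0.000000, -0.600000) = 1.194000
  k2 = f(0.370000, -0.158220) = 1.114058
  y ← -0.600000 + (0.37/2)·(1.194000 + 1.114058) = -0.173009
y(0.37) ≈ -0.1730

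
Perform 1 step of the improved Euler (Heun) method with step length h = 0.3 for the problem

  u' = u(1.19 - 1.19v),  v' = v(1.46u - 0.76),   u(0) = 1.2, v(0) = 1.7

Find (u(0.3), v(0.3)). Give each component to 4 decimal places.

Heun on (u,v): k1 = f(t_n, state_n); k2 = f(t_n + h, state_n + h·k1); state_{n+1} = state_n + (h/2)·(k1 + k2).
0.000000: (1.200000, 1.700000)
  k1 = (-0.999600, 1.686400)
  predictor → (0.900120, 2.205920)
  k2 = (-1.291713, 1.222466)
  → (0.856303, 2.136330)
(u(0.3), v(0.3)) ≈ (0.8563, 2.1363)

0.8563, 2.1363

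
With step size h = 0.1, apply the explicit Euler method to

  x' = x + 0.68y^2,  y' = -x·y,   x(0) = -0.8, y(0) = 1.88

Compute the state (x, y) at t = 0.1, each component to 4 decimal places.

Euler on (x,y): x_{n+1} = x_n + h·x', y_{n+1} = y_n + h·y'.
0.000000: (-0.800000, 1.880000); f=(1.603392, 1.504000) → (-0.639661, 2.030400)
(x(0.1), y(0.1)) ≈ (-0.6397, 2.0304)

-0.6397, 2.0304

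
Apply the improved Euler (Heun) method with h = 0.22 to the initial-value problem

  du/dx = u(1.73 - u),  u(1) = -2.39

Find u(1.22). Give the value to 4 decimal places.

Heun: k1 = f(x_n, u_n); k2 = f(x_n + h, u_n + h·k1); u_{n+1} = u_n + (h/2)·(k1 + k2).
x=1.000000, u=-2.390000:
  k1 = f(1.000000, -2.390000) = -9.846800
  k2 = f(1.220000, -4.556296) = -28.642225
  u ← -2.390000 + (0.22/2)·(-9.846800 + (-28.642225)) = -6.623793
u(1.22) ≈ -6.6238

-6.6238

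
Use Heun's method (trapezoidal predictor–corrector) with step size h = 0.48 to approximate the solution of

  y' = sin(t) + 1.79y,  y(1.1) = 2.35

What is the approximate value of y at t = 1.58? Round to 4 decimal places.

Heun: k1 = f(t_n, y_n); k2 = f(t_n + h, y_n + h·k1); y_{n+1} = y_n + (h/2)·(k1 + k2).
t=1.100000, y=2.350000:
  k1 = f(1.100000, 2.350000) = 5.097707
  k2 = f(1.580000, 4.796900) = 9.586408
  y ← 2.350000 + (0.48/2)·(5.097707 + 9.586408) = 5.874188
y(1.58) ≈ 5.8742

5.8742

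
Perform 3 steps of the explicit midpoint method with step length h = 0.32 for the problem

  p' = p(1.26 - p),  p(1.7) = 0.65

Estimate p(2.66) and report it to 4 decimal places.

Midpoint: k1 = f(x_n, p_n); k2 = f(x_n + h/2, p_n + (h/2)·k1); p_{n+1} = p_n + h·k2.
x=1.700000, p=0.650000:
  k1 = f(1.700000, 0.650000) = 0.396500
  k2 = f(1.860000, 0.713440) = 0.389938
  p ← 0.650000 + 0.32·0.389938 = 0.774780
x=2.020000, p=0.774780:
  k1 = f(2.020000, 0.774780) = 0.375939
  k2 = f(2.180000, 0.834930) = 0.354904
  p ← 0.774780 + 0.32·0.354904 = 0.888349
x=2.340000, p=0.888349:
  k1 = f(2.340000, 0.888349) = 0.330156
  k2 = f(2.500000, 0.941174) = 0.300071
  p ← 0.888349 + 0.32·0.300071 = 0.984372
p(2.66) ≈ 0.9844

0.9844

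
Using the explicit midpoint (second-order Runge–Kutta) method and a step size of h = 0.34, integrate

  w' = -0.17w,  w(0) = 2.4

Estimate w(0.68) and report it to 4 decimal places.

2.1381

Midpoint: k1 = f(t_n, w_n); k2 = f(t_n + h/2, w_n + (h/2)·k1); w_{n+1} = w_n + h·k2.
t=0.000000, w=2.400000:
  k1 = f(0.000000, 2.400000) = -0.408000
  k2 = f(0.170000, 2.330640) = -0.396209
  w ← 2.400000 + 0.34·(-0.396209) = 2.265289
t=0.340000, w=2.265289:
  k1 = f(0.340000, 2.265289) = -0.385099
  k2 = f(0.510000, 2.199822) = -0.373970
  w ← 2.265289 + 0.34·(-0.373970) = 2.138139
w(0.68) ≈ 2.1381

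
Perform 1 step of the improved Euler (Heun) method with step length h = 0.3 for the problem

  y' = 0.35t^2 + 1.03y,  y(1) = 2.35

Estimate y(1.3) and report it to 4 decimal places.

Heun: k1 = f(t_n, y_n); k2 = f(t_n + h, y_n + h·k1); y_{n+1} = y_n + (h/2)·(k1 + k2).
t=1.000000, y=2.350000:
  k1 = f(1.000000, 2.350000) = 2.770500
  k2 = f(1.300000, 3.181150) = 3.868085
  y ← 2.350000 + (0.3/2)·(2.770500 + 3.868085) = 3.345788
y(1.3) ≈ 3.3458

3.3458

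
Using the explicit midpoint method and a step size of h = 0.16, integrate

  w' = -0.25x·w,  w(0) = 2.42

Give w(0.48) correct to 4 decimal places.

Midpoint: k1 = f(x_n, w_n); k2 = f(x_n + h/2, w_n + (h/2)·k1); w_{n+1} = w_n + h·k2.
x=0.000000, w=2.420000:
  k1 = f(0.000000, 2.420000) = 0.000000
  k2 = f(0.080000, 2.420000) = -0.048400
  w ← 2.420000 + 0.16·(-0.048400) = 2.412256
x=0.160000, w=2.412256:
  k1 = f(0.160000, 2.412256) = -0.096490
  k2 = f(0.240000, 2.404537) = -0.144272
  w ← 2.412256 + 0.16·(-0.144272) = 2.389172
x=0.320000, w=2.389172:
  k1 = f(0.320000, 2.389172) = -0.191134
  k2 = f(0.400000, 2.373882) = -0.237388
  w ← 2.389172 + 0.16·(-0.237388) = 2.351190
w(0.48) ≈ 2.3512

2.3512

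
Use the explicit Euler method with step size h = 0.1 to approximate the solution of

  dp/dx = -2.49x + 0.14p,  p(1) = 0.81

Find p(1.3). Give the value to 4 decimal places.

0.0119

Euler: p_{n+1} = p_n + h·f(x_n, p_n).
x=1.000000, p=0.810000: f=-2.376600 → p ← 0.810000 + 0.1·(-2.376600) = 0.572340
x=1.100000, p=0.572340: f=-2.658872 → p ← 0.572340 + 0.1·(-2.658872) = 0.306453
x=1.200000, p=0.306453: f=-2.945097 → p ← 0.306453 + 0.1·(-2.945097) = 0.011943
p(1.3) ≈ 0.0119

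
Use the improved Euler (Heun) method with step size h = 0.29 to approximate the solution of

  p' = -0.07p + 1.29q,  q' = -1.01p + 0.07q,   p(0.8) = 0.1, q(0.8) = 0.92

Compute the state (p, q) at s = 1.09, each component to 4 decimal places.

Heun on (p,q): k1 = f(s_n, state_n); k2 = f(s_n + h, state_n + h·k1); state_{n+1} = state_n + (h/2)·(k1 + k2).
0.800000: (0.100000, 0.920000)
  k1 = (1.179800, -0.036600)
  predictor → (0.442142, 0.909386)
  k2 = (1.142158, -0.382906)
  → (0.436684, 0.859172)
(p(1.09), q(1.09)) ≈ (0.4367, 0.8592)

0.4367, 0.8592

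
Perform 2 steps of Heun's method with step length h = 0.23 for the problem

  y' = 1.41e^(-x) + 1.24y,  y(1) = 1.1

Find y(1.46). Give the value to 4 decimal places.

Heun: k1 = f(x_n, y_n); k2 = f(x_n + h, y_n + h·k1); y_{n+1} = y_n + (h/2)·(k1 + k2).
x=1.000000, y=1.100000:
  k1 = f(1.000000, 1.100000) = 1.882710
  k2 = f(1.230000, 1.533023) = 2.313081
  y ← 1.100000 + (0.23/2)·(1.882710 + 2.313081) = 1.582516
x=1.230000, y=1.582516:
  k1 = f(1.230000, 1.582516) = 2.374452
  k2 = f(1.460000, 2.128640) = 2.966967
  y ← 1.582516 + (0.23/2)·(2.374452 + 2.966967) = 2.196779
y(1.46) ≈ 2.1968

2.1968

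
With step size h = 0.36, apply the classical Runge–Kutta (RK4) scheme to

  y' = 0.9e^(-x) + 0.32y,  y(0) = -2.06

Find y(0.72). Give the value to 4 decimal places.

-2.0671

RK4: k1 = f(x_n, y_n); k2 = f(x_n + h/2, y_n + (h/2)·k1); k3 = f(x_n + h/2, y_n + (h/2)·k2); k4 = f(x_n + h, y_n + h·k3); y_{n+1} = y_n + (h/6)·(k1 + 2k2 + 2k3 + k4).
x=0.000000, y=-2.060000:
  k1 = f(0.000000, -2.060000) = 0.240800
  k2 = f(0.180000, -2.016656) = 0.106413
  k3 = f(0.180000, -2.040846) = 0.098673
  k4 = f(0.360000, -2.024478) = -0.019924
  y ← -2.060000 + (0.36/6)·(k1 + 2k2 + 2k3 + k4) = -2.022137
x=0.360000, y=-2.022137:
  k1 = f(0.360000, -2.022137) = -0.019175
  k2 = f(0.540000, -2.025589) = -0.123715
  k3 = f(0.540000, -2.044406) = -0.129736
  k4 = f(0.720000, -2.068842) = -0.223952
  y ← -2.022137 + (0.36/6)·(k1 + 2k2 + 2k3 + k4) = -2.067139
y(0.72) ≈ -2.0671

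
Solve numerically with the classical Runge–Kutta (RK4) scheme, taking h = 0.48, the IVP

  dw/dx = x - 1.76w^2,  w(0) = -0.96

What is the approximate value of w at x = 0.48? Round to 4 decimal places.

-3.7201

RK4: k1 = f(x_n, w_n); k2 = f(x_n + h/2, w_n + (h/2)·k1); k3 = f(x_n + h/2, w_n + (h/2)·k2); k4 = f(x_n + h, w_n + h·k3); w_{n+1} = w_n + (h/6)·(k1 + 2k2 + 2k3 + k4).
x=0.000000, w=-0.960000:
  k1 = f(0.000000, -0.960000) = -1.622016
  k2 = f(0.240000, -1.349284) = -2.964198
  k3 = f(0.240000, -1.671407) = -4.676741
  k4 = f(0.480000, -3.204836) = -17.596910
  w ← -0.960000 + (0.48/6)·(k1 + 2k2 + 2k3 + k4) = -3.720064
w(0.48) ≈ -3.7201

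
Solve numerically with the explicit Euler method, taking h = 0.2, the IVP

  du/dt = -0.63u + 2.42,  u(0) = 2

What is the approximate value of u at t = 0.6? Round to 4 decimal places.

Euler: u_{n+1} = u_n + h·f(t_n, u_n).
t=0.000000, u=2.000000: f=1.160000 → u ← 2.000000 + 0.2·1.160000 = 2.232000
t=0.200000, u=2.232000: f=1.013840 → u ← 2.232000 + 0.2·1.013840 = 2.434768
t=0.400000, u=2.434768: f=0.886096 → u ← 2.434768 + 0.2·0.886096 = 2.611987
u(0.6) ≈ 2.6120

2.6120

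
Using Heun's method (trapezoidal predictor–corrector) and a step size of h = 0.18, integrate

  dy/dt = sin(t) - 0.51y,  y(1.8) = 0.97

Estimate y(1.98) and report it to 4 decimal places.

1.0472

Heun: k1 = f(t_n, y_n); k2 = f(t_n + h, y_n + h·k1); y_{n+1} = y_n + (h/2)·(k1 + k2).
t=1.800000, y=0.970000:
  k1 = f(1.800000, 0.970000) = 0.479148
  k2 = f(1.980000, 1.056247) = 0.378752
  y ← 0.970000 + (0.18/2)·(0.479148 + 0.378752) = 1.047211
y(1.98) ≈ 1.0472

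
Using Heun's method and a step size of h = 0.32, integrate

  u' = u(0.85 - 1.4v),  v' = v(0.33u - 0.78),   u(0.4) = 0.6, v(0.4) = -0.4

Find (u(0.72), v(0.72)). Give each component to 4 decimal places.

Heun on (u,v): k1 = f(t_n, state_n); k2 = f(t_n + h, state_n + h·k1); state_{n+1} = state_n + (h/2)·(k1 + k2).
0.400000: (0.600000, -0.400000)
  k1 = (0.846000, 0.232800)
  predictor → (0.870720, -0.325504)
  k2 = (1.136904, 0.160364)
  → (0.917265, -0.337094)
(u(0.72), v(0.72)) ≈ (0.9173, -0.3371)

0.9173, -0.3371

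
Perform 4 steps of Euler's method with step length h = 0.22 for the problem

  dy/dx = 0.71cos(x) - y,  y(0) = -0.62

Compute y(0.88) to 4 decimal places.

0.1710

Euler: y_{n+1} = y_n + h·f(x_n, y_n).
x=0.000000, y=-0.620000: f=1.330000 → y ← -0.620000 + 0.22·1.330000 = -0.327400
x=0.220000, y=-0.327400: f=1.020287 → y ← -0.327400 + 0.22·1.020287 = -0.102937
x=0.440000, y=-0.102937: f=0.745310 → y ← -0.102937 + 0.22·0.745310 = 0.061031
x=0.660000, y=0.061031: f=0.499863 → y ← 0.061031 + 0.22·0.499863 = 0.171001
y(0.88) ≈ 0.1710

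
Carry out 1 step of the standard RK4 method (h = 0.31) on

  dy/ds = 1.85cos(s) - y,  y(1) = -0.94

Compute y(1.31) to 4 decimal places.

-0.4947

RK4: k1 = f(s_n, y_n); k2 = f(s_n + h/2, y_n + (h/2)·k1); k3 = f(s_n + h/2, y_n + (h/2)·k2); k4 = f(s_n + h, y_n + h·k3); y_{n+1} = y_n + (h/6)·(k1 + 2k2 + 2k3 + k4).
s=1.000000, y=-0.940000:
  k1 = f(1.000000, -0.940000) = 1.939559
  k2 = f(1.155000, -0.639368) = 1.386618
  k3 = f(1.155000, -0.725074) = 1.472324
  k4 = f(1.310000, -0.483580) = 0.960602
  y ← -0.940000 + (0.31/6)·(k1 + 2k2 + 2k3 + k4) = -0.494734
y(1.31) ≈ -0.4947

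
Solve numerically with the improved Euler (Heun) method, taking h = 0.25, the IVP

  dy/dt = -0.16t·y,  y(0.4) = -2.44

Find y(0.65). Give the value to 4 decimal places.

Heun: k1 = f(t_n, y_n); k2 = f(t_n + h, y_n + h·k1); y_{n+1} = y_n + (h/2)·(k1 + k2).
t=0.400000, y=-2.440000:
  k1 = f(0.400000, -2.440000) = 0.156160
  k2 = f(0.650000, -2.400960) = 0.249700
  y ← -2.440000 + (0.25/2)·(0.156160 + 0.249700) = -2.389268
y(0.65) ≈ -2.3893

-2.3893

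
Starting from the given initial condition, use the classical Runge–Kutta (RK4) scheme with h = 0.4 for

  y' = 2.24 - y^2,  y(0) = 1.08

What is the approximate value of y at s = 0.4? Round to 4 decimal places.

RK4: k1 = f(s_n, y_n); k2 = f(s_n + h/2, y_n + (h/2)·k1); k3 = f(s_n + h/2, y_n + (h/2)·k2); k4 = f(s_n + h, y_n + h·k3); y_{n+1} = y_n + (h/6)·(k1 + 2k2 + 2k3 + k4).
s=0.000000, y=1.080000:
  k1 = f(0.000000, 1.080000) = 1.073600
  k2 = f(0.200000, 1.294720) = 0.563700
  k3 = f(0.200000, 1.192740) = 0.817371
  k4 = f(0.400000, 1.406948) = 0.260496
  y ← 1.080000 + (0.4/6)·(k1 + 2k2 + 2k3 + k4) = 1.353083
y(0.4) ≈ 1.3531

1.3531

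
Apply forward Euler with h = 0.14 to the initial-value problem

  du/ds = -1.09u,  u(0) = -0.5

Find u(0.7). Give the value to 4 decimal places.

Euler: u_{n+1} = u_n + h·f(s_n, u_n).
s=0.000000, u=-0.500000: f=0.545000 → u ← -0.500000 + 0.14·0.545000 = -0.423700
s=0.140000, u=-0.423700: f=0.461833 → u ← -0.423700 + 0.14·0.461833 = -0.359043
s=0.280000, u=-0.359043: f=0.391357 → u ← -0.359043 + 0.14·0.391357 = -0.304253
s=0.420000, u=-0.304253: f=0.331636 → u ← -0.304253 + 0.14·0.331636 = -0.257824
s=0.560000, u=-0.257824: f=0.281028 → u ← -0.257824 + 0.14·0.281028 = -0.218480
u(0.7) ≈ -0.2185

-0.2185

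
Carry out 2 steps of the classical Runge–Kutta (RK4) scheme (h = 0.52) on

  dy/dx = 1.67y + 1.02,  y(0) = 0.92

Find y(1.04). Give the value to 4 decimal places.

RK4: k1 = f(x_n, y_n); k2 = f(x_n + h/2, y_n + (h/2)·k1); k3 = f(x_n + h/2, y_n + (h/2)·k2); k4 = f(x_n + h, y_n + h·k3); y_{n+1} = y_n + (h/6)·(k1 + 2k2 + 2k3 + k4).
x=0.000000, y=0.920000:
  k1 = f(0.000000, 0.920000) = 2.556400
  k2 = f(0.260000, 1.584664) = 3.666389
  k3 = f(0.260000, 1.873261) = 4.148346
  k4 = f(0.520000, 3.077140) = 6.158824
  y ← 0.920000 + (0.52/6)·(k1 + 2k2 + 2k3 + k4) = 3.029873
x=0.520000, y=3.029873:
  k1 = f(0.520000, 3.029873) = 6.079889
  k2 = f(0.780000, 4.610644) = 8.719776
  k3 = f(0.780000, 5.297015) = 9.866016
  k4 = f(1.040000, 8.160202) = 14.647537
  y ← 3.029873 + (0.52/6)·(k1 + 2k2 + 2k3 + k4) = 8.047788
y(1.04) ≈ 8.0478

8.0478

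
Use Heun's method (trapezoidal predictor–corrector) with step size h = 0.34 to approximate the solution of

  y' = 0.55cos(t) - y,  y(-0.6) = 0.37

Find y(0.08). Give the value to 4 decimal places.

0.4449

Heun: k1 = f(t_n, y_n); k2 = f(t_n + h, y_n + h·k1); y_{n+1} = y_n + (h/2)·(k1 + k2).
t=-0.600000, y=0.370000:
  k1 = f(-0.600000, 0.370000) = 0.083935
  k2 = f(-0.260000, 0.398538) = 0.132977
  y ← 0.370000 + (0.34/2)·(0.083935 + 0.132977) = 0.406875
t=-0.260000, y=0.406875:
  k1 = f(-0.260000, 0.406875) = 0.124640
  k2 = f(0.080000, 0.449252) = 0.098989
  y ← 0.406875 + (0.34/2)·(0.124640 + 0.098989) = 0.444892
y(0.08) ≈ 0.4449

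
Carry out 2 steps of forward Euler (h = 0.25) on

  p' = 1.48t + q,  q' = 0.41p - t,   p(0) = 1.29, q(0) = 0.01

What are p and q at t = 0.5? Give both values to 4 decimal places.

1.4206, 0.2122

Euler on (p,q): p_{n+1} = p_n + h·p', q_{n+1} = q_n + h·q'.
0.000000: (1.290000, 0.010000); f=(0.010000, 0.528900) → (1.292500, 0.142225)
0.250000: (1.292500, 0.142225); f=(0.512225, 0.279925) → (1.420556, 0.212206)
(p(0.5), q(0.5)) ≈ (1.4206, 0.2122)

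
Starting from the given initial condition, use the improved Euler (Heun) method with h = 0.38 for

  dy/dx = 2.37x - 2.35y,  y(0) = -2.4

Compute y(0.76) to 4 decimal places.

Heun: k1 = f(x_n, y_n); k2 = f(x_n + h, y_n + h·k1); y_{n+1} = y_n + (h/2)·(k1 + k2).
x=0.000000, y=-2.400000:
  k1 = f(0.000000, -2.400000) = 5.640000
  k2 = f(0.380000, -0.256800) = 1.504080
  y ← -2.400000 + (0.38/2)·(5.640000 + 1.504080) = -1.042625
x=0.380000, y=-1.042625:
  k1 = f(0.380000, -1.042625) = 3.350768
  k2 = f(0.760000, 0.230667) = 1.259132
  y ← -1.042625 + (0.38/2)·(3.350768 + 1.259132) = -0.166744
y(0.76) ≈ -0.1667

-0.1667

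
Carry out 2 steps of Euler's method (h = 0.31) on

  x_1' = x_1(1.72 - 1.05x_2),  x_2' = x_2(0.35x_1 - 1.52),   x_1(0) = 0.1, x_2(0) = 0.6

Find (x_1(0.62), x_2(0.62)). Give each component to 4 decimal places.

Euler on (x_1,x_2): x_1_{n+1} = x_1_n + h·x_1', x_2_{n+1} = x_2_n + h·x_2'.
0.000000: (0.100000, 0.600000); f=(0.109000, -0.891000) → (0.133790, 0.323790)
0.310000: (0.133790, 0.323790); f=(0.184633, -0.476999) → (0.191026, 0.175920)
(x_1(0.62), x_2(0.62)) ≈ (0.1910, 0.1759)

0.1910, 0.1759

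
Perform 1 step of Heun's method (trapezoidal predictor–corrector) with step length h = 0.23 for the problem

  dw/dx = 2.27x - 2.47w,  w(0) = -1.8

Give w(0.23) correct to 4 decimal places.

Heun: k1 = f(x_n, w_n); k2 = f(x_n + h, w_n + h·k1); w_{n+1} = w_n + (h/2)·(k1 + k2).
x=0.000000, w=-1.800000:
  k1 = f(0.000000, -1.800000) = 4.446000
  k2 = f(0.230000, -0.777420) = 2.442327
  w ← -1.800000 + (0.23/2)·(4.446000 + 2.442327) = -1.007842
w(0.23) ≈ -1.0078

-1.0078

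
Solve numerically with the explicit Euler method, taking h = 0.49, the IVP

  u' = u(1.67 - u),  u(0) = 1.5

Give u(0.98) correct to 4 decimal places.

Euler: u_{n+1} = u_n + h·f(t_n, u_n).
t=0.000000, u=1.500000: f=0.255000 → u ← 1.500000 + 0.49·0.255000 = 1.624950
t=0.490000, u=1.624950: f=0.073204 → u ← 1.624950 + 0.49·0.073204 = 1.660820
u(0.98) ≈ 1.6608

1.6608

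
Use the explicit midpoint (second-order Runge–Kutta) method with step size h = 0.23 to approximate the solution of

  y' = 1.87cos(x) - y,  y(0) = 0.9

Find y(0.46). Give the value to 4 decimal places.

Midpoint: k1 = f(x_n, y_n); k2 = f(x_n + h/2, y_n + (h/2)·k1); y_{n+1} = y_n + h·k2.
x=0.000000, y=0.900000:
  k1 = f(0.000000, 0.900000) = 0.970000
  k2 = f(0.115000, 1.011550) = 0.846098
  y ← 0.900000 + 0.23·0.846098 = 1.094603
x=0.230000, y=1.094603:
  k1 = f(0.230000, 1.094603) = 0.726154
  k2 = f(0.345000, 1.178110) = 0.581701
  y ← 1.094603 + 0.23·0.581701 = 1.228394
y(0.46) ≈ 1.2284

1.2284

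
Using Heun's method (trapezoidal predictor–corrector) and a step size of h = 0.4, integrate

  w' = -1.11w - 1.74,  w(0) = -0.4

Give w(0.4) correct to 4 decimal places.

-0.8033

Heun: k1 = f(x_n, w_n); k2 = f(x_n + h, w_n + h·k1); w_{n+1} = w_n + (h/2)·(k1 + k2).
x=0.000000, w=-0.400000:
  k1 = f(0.000000, -0.400000) = -1.296000
  k2 = f(0.400000, -0.918400) = -0.720576
  w ← -0.400000 + (0.4/2)·(-1.296000 + (-0.720576)) = -0.803315
w(0.4) ≈ -0.8033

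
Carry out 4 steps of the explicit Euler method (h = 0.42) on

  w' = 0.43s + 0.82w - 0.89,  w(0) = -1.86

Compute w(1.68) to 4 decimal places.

-7.9678

Euler: w_{n+1} = w_n + h·f(s_n, w_n).
s=0.000000, w=-1.860000: f=-2.415200 → w ← -1.860000 + 0.42·(-2.415200) = -2.874384
s=0.420000, w=-2.874384: f=-3.066395 → w ← -2.874384 + 0.42·(-3.066395) = -4.162270
s=0.840000, w=-4.162270: f=-3.941861 → w ← -4.162270 + 0.42·(-3.941861) = -5.817852
s=1.260000, w=-5.817852: f=-5.118838 → w ← -5.817852 + 0.42·(-5.118838) = -7.967764
w(1.68) ≈ -7.9678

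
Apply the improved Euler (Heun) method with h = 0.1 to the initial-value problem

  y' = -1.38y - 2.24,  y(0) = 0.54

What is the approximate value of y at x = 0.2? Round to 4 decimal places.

0.0199

Heun: k1 = f(x_n, y_n); k2 = f(x_n + h, y_n + h·k1); y_{n+1} = y_n + (h/2)·(k1 + k2).
x=0.000000, y=0.540000:
  k1 = f(0.000000, 0.540000) = -2.985200
  k2 = f(0.100000, 0.241480) = -2.573242
  y ← 0.540000 + (0.1/2)·(-2.985200 + (-2.573242)) = 0.262078
x=0.100000, y=0.262078:
  k1 = f(0.100000, 0.262078) = -2.601667
  k2 = f(0.200000, 0.001911) = -2.242637
  y ← 0.262078 + (0.1/2)·(-2.601667 + (-2.242637)) = 0.019863
y(0.2) ≈ 0.0199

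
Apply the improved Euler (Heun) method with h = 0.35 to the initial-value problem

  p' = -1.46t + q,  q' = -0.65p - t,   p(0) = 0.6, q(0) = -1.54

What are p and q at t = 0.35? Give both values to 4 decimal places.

-0.0523, -1.6764

Heun on (p,q): k1 = f(t_n, state_n); k2 = f(t_n + h, state_n + h·k1); state_{n+1} = state_n + (h/2)·(k1 + k2).
0.000000: (0.600000, -1.540000)
  k1 = (-1.540000, -0.390000)
  predictor → (0.061000, -1.676500)
  k2 = (-2.187500, -0.389650)
  → (-0.052312, -1.676439)
(p(0.35), q(0.35)) ≈ (-0.0523, -1.6764)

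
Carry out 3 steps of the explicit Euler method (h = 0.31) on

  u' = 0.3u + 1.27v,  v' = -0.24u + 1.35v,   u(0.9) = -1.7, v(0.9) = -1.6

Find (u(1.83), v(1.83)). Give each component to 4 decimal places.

-5.0185, -3.7846

Euler on (u,v): u_{n+1} = u_n + h·u', v_{n+1} = v_n + h·v'.
0.900000: (-1.700000, -1.600000); f=(-2.542000, -1.752000) → (-2.488020, -2.143120)
1.210000: (-2.488020, -2.143120); f=(-3.468168, -2.296087) → (-3.563152, -2.854907)
1.520000: (-3.563152, -2.854907); f=(-4.694678, -2.998968) → (-5.018502, -3.784587)
(u(1.83), v(1.83)) ≈ (-5.0185, -3.7846)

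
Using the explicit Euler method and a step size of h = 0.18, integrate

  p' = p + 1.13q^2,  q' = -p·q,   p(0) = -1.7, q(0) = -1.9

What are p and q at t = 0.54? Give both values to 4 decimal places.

1.5985, -3.1857

Euler on (p,q): p_{n+1} = p_n + h·p', q_{n+1} = q_n + h·q'.
0.000000: (-1.700000, -1.900000); f=(2.379300, -3.230000) → (-1.271726, -2.481400)
0.180000: (-1.271726, -2.481400); f=(5.686075, -3.155661) → (-0.248233, -3.049419)
0.360000: (-0.248233, -3.049419); f=(10.259588, -0.756965) → (1.598493, -3.185673)
(p(0.54), q(0.54)) ≈ (1.5985, -3.1857)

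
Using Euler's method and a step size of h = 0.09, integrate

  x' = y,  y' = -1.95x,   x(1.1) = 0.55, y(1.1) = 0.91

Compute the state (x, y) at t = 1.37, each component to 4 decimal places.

0.7683, 0.5788

Euler on (x,y): x_{n+1} = x_n + h·x', y_{n+1} = y_n + h·y'.
1.100000: (0.550000, 0.910000); f=(0.910000, -1.072500) → (0.631900, 0.813475)
1.190000: (0.631900, 0.813475); f=(0.813475, -1.232205) → (0.705113, 0.702577)
1.280000: (0.705113, 0.702577); f=(0.702577, -1.374970) → (0.768345, 0.578829)
(x(1.37), y(1.37)) ≈ (0.7683, 0.5788)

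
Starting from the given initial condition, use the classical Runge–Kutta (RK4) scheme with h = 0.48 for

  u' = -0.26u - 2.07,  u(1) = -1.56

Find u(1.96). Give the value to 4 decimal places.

RK4: k1 = f(s_n, u_n); k2 = f(s_n + h/2, u_n + (h/2)·k1); k3 = f(s_n + h/2, u_n + (h/2)·k2); k4 = f(s_n + h, u_n + h·k3); u_{n+1} = u_n + (h/6)·(k1 + 2k2 + 2k3 + k4).
s=1.000000, u=-1.560000:
  k1 = f(1.000000, -1.560000) = -1.664400
  k2 = f(1.240000, -1.959456) = -1.560541
  k3 = f(1.240000, -1.934530) = -1.567022
  k4 = f(1.480000, -2.312171) = -1.468836
  u ← -1.560000 + (0.48/6)·(k1 + 2k2 + 2k3 + k4) = -2.311069
s=1.480000, u=-2.311069:
  k1 = f(1.480000, -2.311069) = -1.469122
  k2 = f(1.720000, -2.663658) = -1.377449
  k3 = f(1.720000, -2.641657) = -1.383169
  k4 = f(1.960000, -2.974990) = -1.296503
  u ← -2.311069 + (0.48/6)·(k1 + 2k2 + 2k3 + k4) = -2.974018
u(1.96) ≈ -2.9740

-2.9740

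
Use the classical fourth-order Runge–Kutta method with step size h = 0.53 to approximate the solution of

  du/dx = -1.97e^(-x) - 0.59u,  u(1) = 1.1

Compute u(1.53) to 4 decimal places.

RK4: k1 = f(x_n, u_n); k2 = f(x_n + h/2, u_n + (h/2)·k1); k3 = f(x_n + h/2, u_n + (h/2)·k2); k4 = f(x_n + h, u_n + h·k3); u_{n+1} = u_n + (h/6)·(k1 + 2k2 + 2k3 + k4).
x=1.000000, u=1.100000:
  k1 = f(1.000000, 1.100000) = -1.373722
  k2 = f(1.265000, 0.735964) = -0.990230
  k3 = f(1.265000, 0.837589) = -1.050189
  k4 = f(1.530000, 0.543400) = -0.747181
  u ← 1.100000 + (0.53/6)·(k1 + 2k2 + 2k3 + k4) = 0.552180
u(1.53) ≈ 0.5522

0.5522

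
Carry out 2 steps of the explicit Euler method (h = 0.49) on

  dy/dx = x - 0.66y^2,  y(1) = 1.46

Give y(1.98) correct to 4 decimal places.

Euler: y_{n+1} = y_n + h·f(x_n, y_n).
x=1.000000, y=1.460000: f=-0.406856 → y ← 1.460000 + 0.49·(-0.406856) = 1.260641
x=1.490000, y=1.260641: f=0.441118 → y ← 1.260641 + 0.49·0.441118 = 1.476789
y(1.98) ≈ 1.4768

1.4768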